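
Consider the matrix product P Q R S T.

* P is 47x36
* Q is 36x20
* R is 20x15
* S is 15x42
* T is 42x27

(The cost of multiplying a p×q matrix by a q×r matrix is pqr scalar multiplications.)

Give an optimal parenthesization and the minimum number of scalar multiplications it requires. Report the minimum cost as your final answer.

Adjacent pairs: PQ = 47·36·20 = 33840; QR = 36·20·15 = 10800; RS = 20·15·42 = 12600; ST = 15·42·27 = 17010.
Length 3: P..R: k=1: 0+10800+47·36·15=36180; k=2: 33840+0+47·20·15=47940 → min 36180 | Q..S: k=2: 0+12600+36·20·42=42840; k=3: 10800+0+36·15·42=33480 → min 33480 | R..T: k=3: 0+17010+20·15·27=25110; k=4: 12600+0+20·42·27=35280 → min 25110.
Length 4: P..S: k=1: 0+33480+47·36·42=104544; k=2: 33840+12600+47·20·42=85920; k=3: 36180+0+47·15·42=65790 → min 65790 | Q..T: k=2: 0+25110+36·20·27=44550; k=3: 10800+17010+36·15·27=42390; k=4: 33480+0+36·42·27=74304 → min 42390.
Length 5: P..T: k=1: 0+42390+47·36·27=88074; k=2: 33840+25110+47·20·27=84330; k=3: 36180+17010+47·15·27=72225; k=4: 65790+0+47·42·27=119088 → min 72225.
Optimal parenthesization: ((P (Q R)) (S T)) with cost 72225.

72225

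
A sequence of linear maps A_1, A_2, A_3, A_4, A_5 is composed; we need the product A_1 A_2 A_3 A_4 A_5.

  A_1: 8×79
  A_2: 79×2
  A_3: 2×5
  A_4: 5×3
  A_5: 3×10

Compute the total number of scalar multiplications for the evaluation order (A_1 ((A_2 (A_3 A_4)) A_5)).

(A_3 A_4): 2×5 by 5×3 → 2×3, cost 2·5·3 = 30
(A_2 (A_3 A_4)): 79×2 by 2×3 → 79×3, cost 79·2·3 = 474; cumulative 504
((A_2 (A_3 A_4)) A_5): 79×3 by 3×10 → 79×10, cost 79·3·10 = 2370; cumulative 2874
(A_1 ((A_2 (A_3 A_4)) A_5)): 8×79 by 79×10 → 8×10, cost 8·79·10 = 6320; cumulative 9194
Total: 9194 scalar multiplications.

9194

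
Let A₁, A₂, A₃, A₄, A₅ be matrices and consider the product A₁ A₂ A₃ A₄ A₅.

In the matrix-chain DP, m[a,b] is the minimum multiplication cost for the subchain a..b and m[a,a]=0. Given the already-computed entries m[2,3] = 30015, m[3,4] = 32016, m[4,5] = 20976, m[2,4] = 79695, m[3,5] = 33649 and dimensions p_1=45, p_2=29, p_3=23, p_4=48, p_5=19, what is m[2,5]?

m[2,5] = min over k∈[2,4] of m[2,k]+m[k+1,5]+p_{1}·p_k·p_{5}.
k=2: 0 + 33649 + 45·29·19 = 58444; k=3: 30015 + 20976 + 45·23·19 = 70656; k=4: 79695 + 0 + 45·48·19 = 120735.
Minimum: 58444 at k=2.

58444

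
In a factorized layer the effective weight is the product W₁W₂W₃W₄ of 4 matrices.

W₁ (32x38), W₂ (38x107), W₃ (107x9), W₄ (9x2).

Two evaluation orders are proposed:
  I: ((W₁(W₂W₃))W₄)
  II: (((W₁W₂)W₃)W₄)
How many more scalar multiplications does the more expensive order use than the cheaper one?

113390

Order I = ((W₁(W₂W₃))W₄): (W₂W₃): 38×107 by 107×9 → 38×9, cost 38·107·9 = 36594; (W₁(W₂W₃)): 32×38 by 38×9 → 32×9, cost 32·38·9 = 10944; cumulative 47538; ((W₁(W₂W₃))W₄): 32×9 by 9×2 → 32×2, cost 32·9·2 = 576; cumulative 48114. Total 48114.
Order II = (((W₁W₂)W₃)W₄): (W₁W₂): 32×38 by 38×107 → 32×107, cost 32·38·107 = 130112; ((W₁W₂)W₃): 32×107 by 107×9 → 32×9, cost 32·107·9 = 30816; cumulative 160928; (((W₁W₂)W₃)W₄): 32×9 by 9×2 → 32×2, cost 32·9·2 = 576; cumulative 161504. Total 161504.
Difference: |48114 − 161504| = 113390.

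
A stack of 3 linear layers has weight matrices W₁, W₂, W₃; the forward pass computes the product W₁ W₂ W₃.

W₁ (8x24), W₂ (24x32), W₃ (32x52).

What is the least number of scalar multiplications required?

Order (W₁ (W₂ W₃)): (W₂ W₃): 24×32 by 32×52 → 24×52, cost 24·32·52 = 39936; (W₁ (W₂ W₃)): 8×24 by 24×52 → 8×52, cost 8·24·52 = 9984; cumulative 49920. Total 49920.
Order ((W₁ W₂) W₃): (W₁ W₂): 8×24 by 24×32 → 8×32, cost 8·24·32 = 6144; ((W₁ W₂) W₃): 8×32 by 32×52 → 8×52, cost 8·32·52 = 13312; cumulative 19456. Total 19456.
Minimum: 19456.

19456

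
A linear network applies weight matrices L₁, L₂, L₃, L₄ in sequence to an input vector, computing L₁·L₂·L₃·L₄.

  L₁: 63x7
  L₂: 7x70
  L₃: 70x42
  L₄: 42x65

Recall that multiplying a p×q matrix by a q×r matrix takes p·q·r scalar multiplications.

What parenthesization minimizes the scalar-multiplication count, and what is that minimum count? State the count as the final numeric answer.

68355

Adjacent pairs: L₁L₂ = 63·7·70 = 30870; L₂L₃ = 7·70·42 = 20580; L₃L₄ = 70·42·65 = 191100.
Length 3: L₁..L₃: k=1: 0+20580+63·7·42=39102; k=2: 30870+0+63·70·42=216090 → min 39102 | L₂..L₄: k=2: 0+191100+7·70·65=222950; k=3: 20580+0+7·42·65=39690 → min 39690.
Length 4: L₁..L₄: k=1: 0+39690+63·7·65=68355; k=2: 30870+191100+63·70·65=508620; k=3: 39102+0+63·42·65=211092 → min 68355.
Optimal parenthesization: (L₁·((L₂·L₃)·L₄)) with cost 68355.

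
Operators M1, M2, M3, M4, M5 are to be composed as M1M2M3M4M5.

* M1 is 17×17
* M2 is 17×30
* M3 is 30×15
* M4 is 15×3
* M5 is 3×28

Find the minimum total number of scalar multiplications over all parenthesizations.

5175

Adjacent pairs: M1M2 = 17·17·30 = 8670; M2M3 = 17·30·15 = 7650; M3M4 = 30·15·3 = 1350; M4M5 = 15·3·28 = 1260.
Length 3: M1..M3: k=1: 0+7650+17·17·15=11985; k=2: 8670+0+17·30·15=16320 → min 11985 | M2..M4: k=2: 0+1350+17·30·3=2880; k=3: 7650+0+17·15·3=8415 → min 2880 | M3..M5: k=3: 0+1260+30·15·28=13860; k=4: 1350+0+30·3·28=3870 → min 3870.
Length 4: M1..M4: k=1: 0+2880+17·17·3=3747; k=2: 8670+1350+17·30·3=11550; k=3: 11985+0+17·15·3=12750 → min 3747 | M2..M5: k=2: 0+3870+17·30·28=18150; k=3: 7650+1260+17·15·28=16050; k=4: 2880+0+17·3·28=4308 → min 4308.
Length 5: M1..M5: k=1: 0+4308+17·17·28=12400; k=2: 8670+3870+17·30·28=26820; k=3: 11985+1260+17·15·28=20385; k=4: 3747+0+17·3·28=5175 → min 5175.
Optimal order: ((M1(M2(M3M4)))M5) with cost 5175.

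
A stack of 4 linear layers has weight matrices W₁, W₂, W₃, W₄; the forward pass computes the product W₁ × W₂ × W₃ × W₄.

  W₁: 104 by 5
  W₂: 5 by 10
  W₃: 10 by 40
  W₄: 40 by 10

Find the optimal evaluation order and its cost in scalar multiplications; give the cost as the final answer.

9200

Adjacent pairs: W₁W₂ = 104·5·10 = 5200; W₂W₃ = 5·10·40 = 2000; W₃W₄ = 10·40·10 = 4000.
Length 3: W₁..W₃: k=1: 0+2000+104·5·40=22800; k=2: 5200+0+104·10·40=46800 → min 22800 | W₂..W₄: k=2: 0+4000+5·10·10=4500; k=3: 2000+0+5·40·10=4000 → min 4000.
Length 4: W₁..W₄: k=1: 0+4000+104·5·10=9200; k=2: 5200+4000+104·10·10=19600; k=3: 22800+0+104·40·10=64400 → min 9200.
Optimal parenthesization: (W₁ × ((W₂ × W₃) × W₄)) with cost 9200.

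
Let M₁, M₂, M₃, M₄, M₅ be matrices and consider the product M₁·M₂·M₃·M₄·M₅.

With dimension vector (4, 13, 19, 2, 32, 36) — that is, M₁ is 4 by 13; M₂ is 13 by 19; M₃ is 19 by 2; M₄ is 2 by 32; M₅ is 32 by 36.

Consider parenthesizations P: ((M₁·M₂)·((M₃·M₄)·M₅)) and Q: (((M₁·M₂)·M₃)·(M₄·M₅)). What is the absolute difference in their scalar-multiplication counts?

23096

Order P = ((M₁·M₂)·((M₃·M₄)·M₅)): (M₁·M₂): 4×13 by 13×19 → 4×19, cost 4·13·19 = 988; (M₃·M₄): 19×2 by 2×32 → 19×32, cost 19·2·32 = 1216; ((M₃·M₄)·M₅): 19×32 by 32×36 → 19×36, cost 19·32·36 = 21888; cumulative 23104; ((M₁·M₂)·((M₃·M₄)·M₅)): 4×19 by 19×36 → 4×36, cost 4·19·36 = 2736; cumulative 26828. Total 26828.
Order Q = (((M₁·M₂)·M₃)·(M₄·M₅)): (M₁·M₂): 4×13 by 13×19 → 4×19, cost 4·13·19 = 988; ((M₁·M₂)·M₃): 4×19 by 19×2 → 4×2, cost 4·19·2 = 152; cumulative 1140; (M₄·M₅): 2×32 by 32×36 → 2×36, cost 2·32·36 = 2304; (((M₁·M₂)·M₃)·(M₄·M₅)): 4×2 by 2×36 → 4×36, cost 4·2·36 = 288; cumulative 3732. Total 3732.
Difference: |26828 − 3732| = 23096.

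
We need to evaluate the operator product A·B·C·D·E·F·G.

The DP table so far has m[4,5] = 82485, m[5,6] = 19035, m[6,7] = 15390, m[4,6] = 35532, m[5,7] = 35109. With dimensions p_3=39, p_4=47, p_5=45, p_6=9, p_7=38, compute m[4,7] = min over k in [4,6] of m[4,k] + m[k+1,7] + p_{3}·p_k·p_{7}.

m[4,7] = min over k∈[4,6] of m[4,k]+m[k+1,7]+p_{3}·p_k·p_{7}.
k=4: 0 + 35109 + 39·47·38 = 104763; k=5: 82485 + 15390 + 39·45·38 = 164565; k=6: 35532 + 0 + 39·9·38 = 48870.
Minimum: 48870 at k=6.

48870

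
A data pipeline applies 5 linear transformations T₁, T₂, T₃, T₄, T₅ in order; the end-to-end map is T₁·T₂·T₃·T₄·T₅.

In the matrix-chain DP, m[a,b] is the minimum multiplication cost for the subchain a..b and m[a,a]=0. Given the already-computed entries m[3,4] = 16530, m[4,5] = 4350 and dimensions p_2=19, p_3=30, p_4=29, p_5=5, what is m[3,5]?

m[3,5] = min over k∈[3,4] of m[3,k]+m[k+1,5]+p_{2}·p_k·p_{5}.
k=3: 0 + 4350 + 19·30·5 = 7200; k=4: 16530 + 0 + 19·29·5 = 19285.
Minimum: 7200 at k=3.

7200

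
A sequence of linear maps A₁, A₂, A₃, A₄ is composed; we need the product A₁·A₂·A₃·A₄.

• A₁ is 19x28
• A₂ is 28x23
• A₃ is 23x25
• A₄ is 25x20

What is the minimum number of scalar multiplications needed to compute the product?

32476

Adjacent pairs: A₁A₂ = 19·28·23 = 12236; A₂A₃ = 28·23·25 = 16100; A₃A₄ = 23·25·20 = 11500.
Length 3: A₁..A₃: k=1: 0+16100+19·28·25=29400; k=2: 12236+0+19·23·25=23161 → min 23161 | A₂..A₄: k=2: 0+11500+28·23·20=24380; k=3: 16100+0+28·25·20=30100 → min 24380.
Length 4: A₁..A₄: k=1: 0+24380+19·28·20=35020; k=2: 12236+11500+19·23·20=32476; k=3: 23161+0+19·25·20=32661 → min 32476.
Optimal order: ((A₁·A₂)·(A₃·A₄)) with cost 32476.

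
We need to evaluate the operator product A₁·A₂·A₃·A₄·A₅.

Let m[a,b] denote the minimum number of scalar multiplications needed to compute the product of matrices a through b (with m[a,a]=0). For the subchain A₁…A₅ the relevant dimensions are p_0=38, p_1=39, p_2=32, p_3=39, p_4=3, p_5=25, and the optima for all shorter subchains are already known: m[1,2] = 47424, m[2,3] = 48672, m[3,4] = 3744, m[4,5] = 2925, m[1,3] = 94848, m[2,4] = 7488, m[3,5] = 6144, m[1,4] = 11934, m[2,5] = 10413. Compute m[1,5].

m[1,5] = min over k∈[1,4] of m[1,k]+m[k+1,5]+p_{0}·p_k·p_{5}.
k=1: 0 + 10413 + 38·39·25 = 47463; k=2: 47424 + 6144 + 38·32·25 = 83968; k=3: 94848 + 2925 + 38·39·25 = 134823; k=4: 11934 + 0 + 38·3·25 = 14784.
Minimum: 14784 at k=4.

14784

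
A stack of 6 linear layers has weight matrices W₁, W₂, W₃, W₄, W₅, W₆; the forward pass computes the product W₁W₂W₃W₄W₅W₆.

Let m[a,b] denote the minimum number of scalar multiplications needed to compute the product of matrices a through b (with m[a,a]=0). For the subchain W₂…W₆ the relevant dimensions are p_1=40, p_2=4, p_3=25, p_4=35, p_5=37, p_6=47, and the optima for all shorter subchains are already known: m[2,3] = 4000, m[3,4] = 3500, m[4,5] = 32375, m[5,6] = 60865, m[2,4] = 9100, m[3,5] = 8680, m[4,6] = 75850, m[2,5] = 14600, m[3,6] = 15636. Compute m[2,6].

23156

m[2,6] = min over k∈[2,5] of m[2,k]+m[k+1,6]+p_{1}·p_k·p_{6}.
k=2: 0 + 15636 + 40·4·47 = 23156; k=3: 4000 + 75850 + 40·25·47 = 126850; k=4: 9100 + 60865 + 40·35·47 = 135765; k=5: 14600 + 0 + 40·37·47 = 84160.
Minimum: 23156 at k=2.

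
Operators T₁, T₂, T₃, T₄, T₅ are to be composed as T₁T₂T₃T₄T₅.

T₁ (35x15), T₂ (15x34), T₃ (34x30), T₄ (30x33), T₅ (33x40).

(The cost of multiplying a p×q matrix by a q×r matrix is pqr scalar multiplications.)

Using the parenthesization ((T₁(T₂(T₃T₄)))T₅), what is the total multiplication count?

(T₃T₄): 34×30 by 30×33 → 34×33, cost 34·30·33 = 33660
(T₂(T₃T₄)): 15×34 by 34×33 → 15×33, cost 15·34·33 = 16830; cumulative 50490
(T₁(T₂(T₃T₄))): 35×15 by 15×33 → 35×33, cost 35·15·33 = 17325; cumulative 67815
((T₁(T₂(T₃T₄)))T₅): 35×33 by 33×40 → 35×40, cost 35·33·40 = 46200; cumulative 114015
Total: 114015 scalar multiplications.

114015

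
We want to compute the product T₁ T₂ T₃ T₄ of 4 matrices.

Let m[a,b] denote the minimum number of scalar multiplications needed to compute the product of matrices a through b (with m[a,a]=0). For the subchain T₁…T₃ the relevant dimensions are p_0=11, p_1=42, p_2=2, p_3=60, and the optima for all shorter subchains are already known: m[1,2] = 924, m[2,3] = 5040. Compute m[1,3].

m[1,3] = min over k∈[1,2] of m[1,k]+m[k+1,3]+p_{0}·p_k·p_{3}.
k=1: 0 + 5040 + 11·42·60 = 32760; k=2: 924 + 0 + 11·2·60 = 2244.
Minimum: 2244 at k=2.

2244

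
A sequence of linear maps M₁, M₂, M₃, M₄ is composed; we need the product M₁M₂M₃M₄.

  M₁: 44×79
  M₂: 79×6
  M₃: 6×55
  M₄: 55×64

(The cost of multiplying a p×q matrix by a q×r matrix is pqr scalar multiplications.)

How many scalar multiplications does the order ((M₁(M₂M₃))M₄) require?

(M₂M₃): 79×6 by 6×55 → 79×55, cost 79·6·55 = 26070
(M₁(M₂M₃)): 44×79 by 79×55 → 44×55, cost 44·79·55 = 191180; cumulative 217250
((M₁(M₂M₃))M₄): 44×55 by 55×64 → 44×64, cost 44·55·64 = 154880; cumulative 372130
Total: 372130 scalar multiplications.

372130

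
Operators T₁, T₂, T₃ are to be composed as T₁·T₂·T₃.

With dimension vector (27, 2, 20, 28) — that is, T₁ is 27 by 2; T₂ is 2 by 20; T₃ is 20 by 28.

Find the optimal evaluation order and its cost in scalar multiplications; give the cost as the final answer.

2632

(T₁·(T₂·T₃)): cost 2632.
((T₁·T₂)·T₃): cost 16200.
Optimal: (T₁·(T₂·T₃)) with cost 2632.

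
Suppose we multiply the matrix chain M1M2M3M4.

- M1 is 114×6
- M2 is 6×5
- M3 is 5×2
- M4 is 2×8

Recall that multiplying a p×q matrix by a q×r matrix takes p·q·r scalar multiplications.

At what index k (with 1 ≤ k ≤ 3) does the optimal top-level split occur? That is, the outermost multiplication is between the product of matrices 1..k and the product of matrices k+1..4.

3

Adjacent pairs: M1M2 = 114·6·5 = 3420; M2M3 = 6·5·2 = 60; M3M4 = 5·2·8 = 80.
Length 3: M1..M3: k=1: 0+60+114·6·2=1428; k=2: 3420+0+114·5·2=4560 → min 1428 | M2..M4: k=2: 0+80+6·5·8=320; k=3: 60+0+6·2·8=156 → min 156.
Top-level splits: k=1: (M1..M1)·(M2..M4) → 0+156+114·6·8 = 5628; k=2: (M1..M2)·(M3..M4) → 3420+80+114·5·8 = 8060; k=3: (M1..M3)·(M4..M4) → 1428+0+114·2·8 = 3252.
Best split is after M3, i.e. k = 3.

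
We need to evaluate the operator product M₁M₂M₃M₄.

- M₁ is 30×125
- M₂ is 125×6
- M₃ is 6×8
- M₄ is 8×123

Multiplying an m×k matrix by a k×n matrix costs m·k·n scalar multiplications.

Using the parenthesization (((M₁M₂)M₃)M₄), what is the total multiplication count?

(M₁M₂): 30×125 by 125×6 → 30×6, cost 30·125·6 = 22500
((M₁M₂)M₃): 30×6 by 6×8 → 30×8, cost 30·6·8 = 1440; cumulative 23940
(((M₁M₂)M₃)M₄): 30×8 by 8×123 → 30×123, cost 30·8·123 = 29520; cumulative 53460
Total: 53460 scalar multiplications.

53460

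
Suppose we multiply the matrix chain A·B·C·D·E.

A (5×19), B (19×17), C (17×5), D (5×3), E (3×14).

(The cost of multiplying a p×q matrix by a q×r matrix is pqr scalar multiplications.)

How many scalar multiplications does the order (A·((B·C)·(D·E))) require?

4485

(B·C): 19×17 by 17×5 → 19×5, cost 19·17·5 = 1615
(D·E): 5×3 by 3×14 → 5×14, cost 5·3·14 = 210
((B·C)·(D·E)): 19×5 by 5×14 → 19×14, cost 19·5·14 = 1330; cumulative 3155
(A·((B·C)·(D·E))): 5×19 by 19×14 → 5×14, cost 5·19·14 = 1330; cumulative 4485
Total: 4485 scalar multiplications.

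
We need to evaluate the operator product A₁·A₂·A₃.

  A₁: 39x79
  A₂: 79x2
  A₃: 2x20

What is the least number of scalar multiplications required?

Order (A₁·(A₂·A₃)): (A₂·A₃): 79×2 by 2×20 → 79×20, cost 79·2·20 = 3160; (A₁·(A₂·A₃)): 39×79 by 79×20 → 39×20, cost 39·79·20 = 61620; cumulative 64780. Total 64780.
Order ((A₁·A₂)·A₃): (A₁·A₂): 39×79 by 79×2 → 39×2, cost 39·79·2 = 6162; ((A₁·A₂)·A₃): 39×2 by 2×20 → 39×20, cost 39·2·20 = 1560; cumulative 7722. Total 7722.
Minimum: 7722.

7722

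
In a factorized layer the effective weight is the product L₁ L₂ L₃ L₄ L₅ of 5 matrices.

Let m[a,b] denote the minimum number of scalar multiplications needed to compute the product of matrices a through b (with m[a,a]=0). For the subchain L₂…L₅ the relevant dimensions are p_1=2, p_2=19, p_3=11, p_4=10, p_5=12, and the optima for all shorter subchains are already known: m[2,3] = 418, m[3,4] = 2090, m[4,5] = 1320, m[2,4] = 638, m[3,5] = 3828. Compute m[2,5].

878

m[2,5] = min over k∈[2,4] of m[2,k]+m[k+1,5]+p_{1}·p_k·p_{5}.
k=2: 0 + 3828 + 2·19·12 = 4284; k=3: 418 + 1320 + 2·11·12 = 2002; k=4: 638 + 0 + 2·10·12 = 878.
Minimum: 878 at k=4.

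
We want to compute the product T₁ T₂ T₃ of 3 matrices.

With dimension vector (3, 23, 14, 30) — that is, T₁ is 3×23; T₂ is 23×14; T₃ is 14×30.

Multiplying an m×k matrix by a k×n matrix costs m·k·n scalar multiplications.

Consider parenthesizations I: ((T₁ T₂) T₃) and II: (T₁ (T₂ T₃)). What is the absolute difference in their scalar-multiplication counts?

9504

Order I = ((T₁ T₂) T₃): (T₁ T₂): 3×23 by 23×14 → 3×14, cost 3·23·14 = 966; ((T₁ T₂) T₃): 3×14 by 14×30 → 3×30, cost 3·14·30 = 1260; cumulative 2226. Total 2226.
Order II = (T₁ (T₂ T₃)): (T₂ T₃): 23×14 by 14×30 → 23×30, cost 23·14·30 = 9660; (T₁ (T₂ T₃)): 3×23 by 23×30 → 3×30, cost 3·23·30 = 2070; cumulative 11730. Total 11730.
Difference: |2226 − 11730| = 9504.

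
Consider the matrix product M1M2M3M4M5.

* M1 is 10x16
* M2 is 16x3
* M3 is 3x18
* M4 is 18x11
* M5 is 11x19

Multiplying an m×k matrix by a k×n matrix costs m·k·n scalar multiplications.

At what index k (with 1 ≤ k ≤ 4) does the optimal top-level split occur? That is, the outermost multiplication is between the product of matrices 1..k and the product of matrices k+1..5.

2

Adjacent pairs: M1M2 = 10·16·3 = 480; M2M3 = 16·3·18 = 864; M3M4 = 3·18·11 = 594; M4M5 = 18·11·19 = 3762.
Length 3: M1..M3: k=1: 0+864+10·16·18=3744; k=2: 480+0+10·3·18=1020 → min 1020 | M2..M4: k=2: 0+594+16·3·11=1122; k=3: 864+0+16·18·11=4032 → min 1122 | M3..M5: k=3: 0+3762+3·18·19=4788; k=4: 594+0+3·11·19=1221 → min 1221.
Length 4: M1..M4: k=1: 0+1122+10·16·11=2882; k=2: 480+594+10·3·11=1404; k=3: 1020+0+10·18·11=3000 → min 1404 | M2..M5: k=2: 0+1221+16·3·19=2133; k=3: 864+3762+16·18·19=10098; k=4: 1122+0+16·11·19=4466 → min 2133.
Top-level splits: k=1: (M1..M1)·(M2..M5) → 0+2133+10·16·19 = 5173; k=2: (M1..M2)·(M3..M5) → 480+1221+10·3·19 = 2271; k=3: (M1..M3)·(M4..M5) → 1020+3762+10·18·19 = 8202; k=4: (M1..M4)·(M5..M5) → 1404+0+10·11·19 = 3494.
Best split is after M2, i.e. k = 2.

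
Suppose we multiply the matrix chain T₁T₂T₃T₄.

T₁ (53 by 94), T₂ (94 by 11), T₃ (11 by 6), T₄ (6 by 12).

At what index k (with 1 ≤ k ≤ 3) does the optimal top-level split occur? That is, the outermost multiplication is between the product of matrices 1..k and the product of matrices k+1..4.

3

Adjacent pairs: T₁T₂ = 53·94·11 = 54802; T₂T₃ = 94·11·6 = 6204; T₃T₄ = 11·6·12 = 792.
Length 3: T₁..T₃: k=1: 0+6204+53·94·6=36096; k=2: 54802+0+53·11·6=58300 → min 36096 | T₂..T₄: k=2: 0+792+94·11·12=13200; k=3: 6204+0+94·6·12=12972 → min 12972.
Top-level splits: k=1: (T₁..T₁)·(T₂..T₄) → 0+12972+53·94·12 = 72756; k=2: (T₁..T₂)·(T₃..T₄) → 54802+792+53·11·12 = 62590; k=3: (T₁..T₃)·(T₄..T₄) → 36096+0+53·6·12 = 39912.
Best split is after T₃, i.e. k = 3.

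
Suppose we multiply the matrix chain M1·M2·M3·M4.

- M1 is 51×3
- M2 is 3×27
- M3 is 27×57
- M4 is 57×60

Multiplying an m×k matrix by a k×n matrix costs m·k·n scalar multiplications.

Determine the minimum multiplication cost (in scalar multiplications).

24057

Adjacent pairs: M1M2 = 51·3·27 = 4131; M2M3 = 3·27·57 = 4617; M3M4 = 27·57·60 = 92340.
Length 3: M1..M3: k=1: 0+4617+51·3·57=13338; k=2: 4131+0+51·27·57=82620 → min 13338 | M2..M4: k=2: 0+92340+3·27·60=97200; k=3: 4617+0+3·57·60=14877 → min 14877.
Length 4: M1..M4: k=1: 0+14877+51·3·60=24057; k=2: 4131+92340+51·27·60=179091; k=3: 13338+0+51·57·60=187758 → min 24057.
Optimal order: (M1·((M2·M3)·M4)) with cost 24057.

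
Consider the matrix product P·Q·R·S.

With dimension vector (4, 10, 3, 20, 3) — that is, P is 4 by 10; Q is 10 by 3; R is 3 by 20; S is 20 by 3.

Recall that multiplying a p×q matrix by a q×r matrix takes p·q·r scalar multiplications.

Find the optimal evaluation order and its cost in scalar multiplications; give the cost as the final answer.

Adjacent pairs: PQ = 4·10·3 = 120; QR = 10·3·20 = 600; RS = 3·20·3 = 180.
Length 3: P..R: k=1: 0+600+4·10·20=1400; k=2: 120+0+4·3·20=360 → min 360 | Q..S: k=2: 0+180+10·3·3=270; k=3: 600+0+10·20·3=1200 → min 270.
Length 4: P..S: k=1: 0+270+4·10·3=390; k=2: 120+180+4·3·3=336; k=3: 360+0+4·20·3=600 → min 336.
Optimal parenthesization: ((P·Q)·(R·S)) with cost 336.

336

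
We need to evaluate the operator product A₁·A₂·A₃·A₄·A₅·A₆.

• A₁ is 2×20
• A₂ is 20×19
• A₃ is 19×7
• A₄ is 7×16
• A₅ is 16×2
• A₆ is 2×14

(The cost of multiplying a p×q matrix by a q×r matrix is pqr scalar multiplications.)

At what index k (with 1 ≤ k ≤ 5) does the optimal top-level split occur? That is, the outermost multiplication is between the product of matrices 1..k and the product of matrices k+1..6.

Adjacent pairs: A₁A₂ = 2·20·19 = 760; A₂A₃ = 20·19·7 = 2660; A₃A₄ = 19·7·16 = 2128; A₄A₅ = 7·16·2 = 224; A₅A₆ = 16·2·14 = 448.
Length 3: A₁..A₃: k=1: 0+2660+2·20·7=2940; k=2: 760+0+2·19·7=1026 → min 1026 | A₂..A₄: k=2: 0+2128+20·19·16=8208; k=3: 2660+0+20·7·16=4900 → min 4900 | A₃..A₅: k=3: 0+224+19·7·2=490; k=4: 2128+0+19·16·2=2736 → min 490 | A₄..A₆: k=4: 0+448+7·16·14=2016; k=5: 224+0+7·2·14=420 → min 420.
Length 4: A₁..A₄: k=1: 0+4900+2·20·16=5540; k=2: 760+2128+2·19·16=3496; k=3: 1026+0+2·7·16=1250 → min 1250 | A₂..A₅: k=2: 0+490+20·19·2=1250; k=3: 2660+224+20·7·2=3164; k=4: 4900+0+20·16·2=5540 → min 1250 | A₃..A₆: k=3: 0+420+19·7·14=2282; k=4: 2128+448+19·16·14=6832; k=5: 490+0+19·2·14=1022 → min 1022.
Length 5: A₁..A₅: k=1: 0+1250+2·20·2=1330; k=2: 760+490+2·19·2=1326; k=3: 1026+224+2·7·2=1278; k=4: 1250+0+2·16·2=1314 → min 1278 | A₂..A₆: k=2: 0+1022+20·19·14=6342; k=3: 2660+420+20·7·14=5040; k=4: 4900+448+20·16·14=9828; k=5: 1250+0+20·2·14=1810 → min 1810.
Top-level splits: k=1: (A₁..A₁)·(A₂..A₆) → 0+1810+2·20·14 = 2370; k=2: (A₁..A₂)·(A₃..A₆) → 760+1022+2·19·14 = 2314; k=3: (A₁..A₃)·(A₄..A₆) → 1026+420+2·7·14 = 1642; k=4: (A₁..A₄)·(A₅..A₆) → 1250+448+2·16·14 = 2146; k=5: (A₁..A₅)·(A₆..A₆) → 1278+0+2·2·14 = 1334.
Best split is after A₅, i.e. k = 5.

5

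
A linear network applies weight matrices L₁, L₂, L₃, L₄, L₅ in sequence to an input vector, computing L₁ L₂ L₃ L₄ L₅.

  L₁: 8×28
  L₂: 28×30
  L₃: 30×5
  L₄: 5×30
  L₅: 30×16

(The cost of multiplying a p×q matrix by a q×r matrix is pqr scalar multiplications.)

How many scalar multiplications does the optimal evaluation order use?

Adjacent pairs: L₁L₂ = 8·28·30 = 6720; L₂L₃ = 28·30·5 = 4200; L₃L₄ = 30·5·30 = 4500; L₄L₅ = 5·30·16 = 2400.
Length 3: L₁..L₃: k=1: 0+4200+8·28·5=5320; k=2: 6720+0+8·30·5=7920 → min 5320 | L₂..L₄: k=2: 0+4500+28·30·30=29700; k=3: 4200+0+28·5·30=8400 → min 8400 | L₃..L₅: k=3: 0+2400+30·5·16=4800; k=4: 4500+0+30·30·16=18900 → min 4800.
Length 4: L₁..L₄: k=1: 0+8400+8·28·30=15120; k=2: 6720+4500+8·30·30=18420; k=3: 5320+0+8·5·30=6520 → min 6520 | L₂..L₅: k=2: 0+4800+28·30·16=18240; k=3: 4200+2400+28·5·16=8840; k=4: 8400+0+28·30·16=21840 → min 8840.
Length 5: L₁..L₅: k=1: 0+8840+8·28·16=12424; k=2: 6720+4800+8·30·16=15360; k=3: 5320+2400+8·5·16=8360; k=4: 6520+0+8·30·16=10360 → min 8360.
Optimal order: ((L₁ (L₂ L₃)) (L₄ L₅)) with cost 8360.

8360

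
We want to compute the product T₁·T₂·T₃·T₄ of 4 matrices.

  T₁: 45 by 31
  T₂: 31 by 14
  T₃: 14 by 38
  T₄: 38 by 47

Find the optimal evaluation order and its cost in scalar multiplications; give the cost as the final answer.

Adjacent pairs: T₁T₂ = 45·31·14 = 19530; T₂T₃ = 31·14·38 = 16492; T₃T₄ = 14·38·47 = 25004.
Length 3: T₁..T₃: k=1: 0+16492+45·31·38=69502; k=2: 19530+0+45·14·38=43470 → min 43470 | T₂..T₄: k=2: 0+25004+31·14·47=45402; k=3: 16492+0+31·38·47=71858 → min 45402.
Length 4: T₁..T₄: k=1: 0+45402+45·31·47=110967; k=2: 19530+25004+45·14·47=74144; k=3: 43470+0+45·38·47=123840 → min 74144.
Optimal parenthesization: ((T₁·T₂)·(T₃·T₄)) with cost 74144.

74144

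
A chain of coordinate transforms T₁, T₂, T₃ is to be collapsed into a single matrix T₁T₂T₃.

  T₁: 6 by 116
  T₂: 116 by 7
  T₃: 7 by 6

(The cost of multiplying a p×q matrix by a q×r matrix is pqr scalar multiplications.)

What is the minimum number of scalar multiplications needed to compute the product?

Order (T₁(T₂T₃)): (T₂T₃): 116×7 by 7×6 → 116×6, cost 116·7·6 = 4872; (T₁(T₂T₃)): 6×116 by 116×6 → 6×6, cost 6·116·6 = 4176; cumulative 9048. Total 9048.
Order ((T₁T₂)T₃): (T₁T₂): 6×116 by 116×7 → 6×7, cost 6·116·7 = 4872; ((T₁T₂)T₃): 6×7 by 7×6 → 6×6, cost 6·7·6 = 252; cumulative 5124. Total 5124.
Minimum: 5124.

5124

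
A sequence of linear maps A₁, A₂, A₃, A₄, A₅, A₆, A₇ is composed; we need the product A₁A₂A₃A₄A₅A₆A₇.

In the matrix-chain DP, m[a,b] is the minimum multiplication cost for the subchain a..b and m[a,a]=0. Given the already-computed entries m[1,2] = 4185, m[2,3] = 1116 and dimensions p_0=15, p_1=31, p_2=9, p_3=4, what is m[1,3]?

2976

m[1,3] = min over k∈[1,2] of m[1,k]+m[k+1,3]+p_{0}·p_k·p_{3}.
k=1: 0 + 1116 + 15·31·4 = 2976; k=2: 4185 + 0 + 15·9·4 = 4725.
Minimum: 2976 at k=1.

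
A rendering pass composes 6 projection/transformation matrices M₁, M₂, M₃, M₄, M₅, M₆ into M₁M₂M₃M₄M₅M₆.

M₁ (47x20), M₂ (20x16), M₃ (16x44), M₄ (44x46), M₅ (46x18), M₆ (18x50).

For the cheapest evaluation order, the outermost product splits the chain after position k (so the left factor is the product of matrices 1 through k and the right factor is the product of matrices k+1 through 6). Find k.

5

Adjacent pairs: M₁M₂ = 47·20·16 = 15040; M₂M₃ = 20·16·44 = 14080; M₃M₄ = 16·44·46 = 32384; M₄M₅ = 44·46·18 = 36432; M₅M₆ = 46·18·50 = 41400.
Length 3: M₁..M₃: k=1: 0+14080+47·20·44=55440; k=2: 15040+0+47·16·44=48128 → min 48128 | M₂..M₄: k=2: 0+32384+20·16·46=47104; k=3: 14080+0+20·44·46=54560 → min 47104 | M₃..M₅: k=3: 0+36432+16·44·18=49104; k=4: 32384+0+16·46·18=45632 → min 45632 | M₄..M₆: k=4: 0+41400+44·46·50=142600; k=5: 36432+0+44·18·50=76032 → min 76032.
Length 4: M₁..M₄: k=1: 0+47104+47·20·46=90344; k=2: 15040+32384+47·16·46=82016; k=3: 48128+0+47·44·46=143256 → min 82016 | M₂..M₅: k=2: 0+45632+20·16·18=51392; k=3: 14080+36432+20·44·18=66352; k=4: 47104+0+20·46·18=63664 → min 51392 | M₃..M₆: k=3: 0+76032+16·44·50=111232; k=4: 32384+41400+16·46·50=110584; k=5: 45632+0+16·18·50=60032 → min 60032.
Length 5: M₁..M₅: k=1: 0+51392+47·20·18=68312; k=2: 15040+45632+47·16·18=74208; k=3: 48128+36432+47·44·18=121784; k=4: 82016+0+47·46·18=120932 → min 68312 | M₂..M₆: k=2: 0+60032+20·16·50=76032; k=3: 14080+76032+20·44·50=134112; k=4: 47104+41400+20·46·50=134504; k=5: 51392+0+20·18·50=69392 → min 69392.
Top-level splits: k=1: (M₁..M₁)·(M₂..M₆) → 0+69392+47·20·50 = 116392; k=2: (M₁..M₂)·(M₃..M₆) → 15040+60032+47·16·50 = 112672; k=3: (M₁..M₃)·(M₄..M₆) → 48128+76032+47·44·50 = 227560; k=4: (M₁..M₄)·(M₅..M₆) → 82016+41400+47·46·50 = 231516; k=5: (M₁..M₅)·(M₆..M₆) → 68312+0+47·18·50 = 110612.
Best split is after M₅, i.e. k = 5.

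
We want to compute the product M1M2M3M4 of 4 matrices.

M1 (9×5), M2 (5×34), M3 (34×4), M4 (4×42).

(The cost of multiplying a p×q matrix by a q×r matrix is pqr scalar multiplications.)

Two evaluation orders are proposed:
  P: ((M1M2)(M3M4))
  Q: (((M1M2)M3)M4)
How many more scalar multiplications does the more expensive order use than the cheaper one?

Order P = ((M1M2)(M3M4)): (M1M2): 9×5 by 5×34 → 9×34, cost 9·5·34 = 1530; (M3M4): 34×4 by 4×42 → 34×42, cost 34·4·42 = 5712; ((M1M2)(M3M4)): 9×34 by 34×42 → 9×42, cost 9·34·42 = 12852; cumulative 20094. Total 20094.
Order Q = (((M1M2)M3)M4): (M1M2): 9×5 by 5×34 → 9×34, cost 9·5·34 = 1530; ((M1M2)M3): 9×34 by 34×4 → 9×4, cost 9·34·4 = 1224; cumulative 2754; (((M1M2)M3)M4): 9×4 by 4×42 → 9×42, cost 9·4·42 = 1512; cumulative 4266. Total 4266.
Difference: |20094 − 4266| = 15828.

15828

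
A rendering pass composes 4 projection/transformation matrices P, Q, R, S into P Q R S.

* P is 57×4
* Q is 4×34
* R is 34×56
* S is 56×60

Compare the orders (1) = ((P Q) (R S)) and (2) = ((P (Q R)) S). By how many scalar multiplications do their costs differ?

26368

Order (1) = ((P Q) (R S)): (P Q): 57×4 by 4×34 → 57×34, cost 57·4·34 = 7752; (R S): 34×56 by 56×60 → 34×60, cost 34·56·60 = 114240; ((P Q) (R S)): 57×34 by 34×60 → 57×60, cost 57·34·60 = 116280; cumulative 238272. Total 238272.
Order (2) = ((P (Q R)) S): (Q R): 4×34 by 34×56 → 4×56, cost 4·34·56 = 7616; (P (Q R)): 57×4 by 4×56 → 57×56, cost 57·4·56 = 12768; cumulative 20384; ((P (Q R)) S): 57×56 by 56×60 → 57×60, cost 57·56·60 = 191520; cumulative 211904. Total 211904.
Difference: |238272 − 211904| = 26368.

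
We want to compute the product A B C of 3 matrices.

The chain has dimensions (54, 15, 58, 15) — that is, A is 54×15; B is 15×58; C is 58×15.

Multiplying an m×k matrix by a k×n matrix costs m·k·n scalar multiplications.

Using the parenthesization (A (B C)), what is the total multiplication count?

(B C): 15×58 by 58×15 → 15×15, cost 15·58·15 = 13050
(A (B C)): 54×15 by 15×15 → 54×15, cost 54·15·15 = 12150; cumulative 25200
Total: 25200 scalar multiplications.

25200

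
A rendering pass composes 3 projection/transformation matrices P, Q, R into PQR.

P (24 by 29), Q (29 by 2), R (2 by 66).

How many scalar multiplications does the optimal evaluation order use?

4560

Order (P(QR)): (QR): 29×2 by 2×66 → 29×66, cost 29·2·66 = 3828; (P(QR)): 24×29 by 29×66 → 24×66, cost 24·29·66 = 45936; cumulative 49764. Total 49764.
Order ((PQ)R): (PQ): 24×29 by 29×2 → 24×2, cost 24·29·2 = 1392; ((PQ)R): 24×2 by 2×66 → 24×66, cost 24·2·66 = 3168; cumulative 4560. Total 4560.
Minimum: 4560.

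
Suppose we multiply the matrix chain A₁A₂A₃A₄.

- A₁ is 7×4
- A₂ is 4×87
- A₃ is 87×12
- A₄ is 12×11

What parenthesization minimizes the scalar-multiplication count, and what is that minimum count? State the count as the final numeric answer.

5012

Adjacent pairs: A₁A₂ = 7·4·87 = 2436; A₂A₃ = 4·87·12 = 4176; A₃A₄ = 87·12·11 = 11484.
Length 3: A₁..A₃: k=1: 0+4176+7·4·12=4512; k=2: 2436+0+7·87·12=9744 → min 4512 | A₂..A₄: k=2: 0+11484+4·87·11=15312; k=3: 4176+0+4·12·11=4704 → min 4704.
Length 4: A₁..A₄: k=1: 0+4704+7·4·11=5012; k=2: 2436+11484+7·87·11=20619; k=3: 4512+0+7·12·11=5436 → min 5012.
Optimal parenthesization: (A₁((A₂A₃)A₄)) with cost 5012.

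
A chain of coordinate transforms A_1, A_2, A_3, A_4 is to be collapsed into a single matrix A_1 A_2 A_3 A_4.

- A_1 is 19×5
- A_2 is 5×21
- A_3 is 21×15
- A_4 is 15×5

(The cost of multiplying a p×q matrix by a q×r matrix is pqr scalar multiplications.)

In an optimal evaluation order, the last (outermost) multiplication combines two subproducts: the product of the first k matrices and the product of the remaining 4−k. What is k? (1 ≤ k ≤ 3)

1

Adjacent pairs: A_1A_2 = 19·5·21 = 1995; A_2A_3 = 5·21·15 = 1575; A_3A_4 = 21·15·5 = 1575.
Length 3: A_1..A_3: k=1: 0+1575+19·5·15=3000; k=2: 1995+0+19·21·15=7980 → min 3000 | A_2..A_4: k=2: 0+1575+5·21·5=2100; k=3: 1575+0+5·15·5=1950 → min 1950.
Top-level splits: k=1: (A_1..A_1)·(A_2..A_4) → 0+1950+19·5·5 = 2425; k=2: (A_1..A_2)·(A_3..A_4) → 1995+1575+19·21·5 = 5565; k=3: (A_1..A_3)·(A_4..A_4) → 3000+0+19·15·5 = 4425.
Best split is after A_1, i.e. k = 1.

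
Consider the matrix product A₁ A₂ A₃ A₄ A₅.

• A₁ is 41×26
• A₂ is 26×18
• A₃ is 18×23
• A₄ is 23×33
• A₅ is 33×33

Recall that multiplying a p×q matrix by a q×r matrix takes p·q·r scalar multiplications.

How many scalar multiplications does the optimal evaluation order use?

76806

Adjacent pairs: A₁A₂ = 41·26·18 = 19188; A₂A₃ = 26·18·23 = 10764; A₃A₄ = 18·23·33 = 13662; A₄A₅ = 23·33·33 = 25047.
Length 3: A₁..A₃: k=1: 0+10764+41·26·23=35282; k=2: 19188+0+41·18·23=36162 → min 35282 | A₂..A₄: k=2: 0+13662+26·18·33=29106; k=3: 10764+0+26·23·33=30498 → min 29106 | A₃..A₅: k=3: 0+25047+18·23·33=38709; k=4: 13662+0+18·33·33=33264 → min 33264.
Length 4: A₁..A₄: k=1: 0+29106+41·26·33=64284; k=2: 19188+13662+41·18·33=57204; k=3: 35282+0+41·23·33=66401 → min 57204 | A₂..A₅: k=2: 0+33264+26·18·33=48708; k=3: 10764+25047+26·23·33=55545; k=4: 29106+0+26·33·33=57420 → min 48708.
Length 5: A₁..A₅: k=1: 0+48708+41·26·33=83886; k=2: 19188+33264+41·18·33=76806; k=3: 35282+25047+41·23·33=91448; k=4: 57204+0+41·33·33=101853 → min 76806.
Optimal order: ((A₁ A₂) ((A₃ A₄) A₅)) with cost 76806.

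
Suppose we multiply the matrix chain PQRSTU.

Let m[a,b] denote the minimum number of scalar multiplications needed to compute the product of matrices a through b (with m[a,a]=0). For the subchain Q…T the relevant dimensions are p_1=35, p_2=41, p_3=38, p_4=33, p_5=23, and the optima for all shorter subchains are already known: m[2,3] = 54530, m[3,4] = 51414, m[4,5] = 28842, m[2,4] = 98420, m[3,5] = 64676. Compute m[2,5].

97681

m[2,5] = min over k∈[2,4] of m[2,k]+m[k+1,5]+p_{1}·p_k·p_{5}.
k=2: 0 + 64676 + 35·41·23 = 97681; k=3: 54530 + 28842 + 35·38·23 = 113962; k=4: 98420 + 0 + 35·33·23 = 124985.
Minimum: 97681 at k=2.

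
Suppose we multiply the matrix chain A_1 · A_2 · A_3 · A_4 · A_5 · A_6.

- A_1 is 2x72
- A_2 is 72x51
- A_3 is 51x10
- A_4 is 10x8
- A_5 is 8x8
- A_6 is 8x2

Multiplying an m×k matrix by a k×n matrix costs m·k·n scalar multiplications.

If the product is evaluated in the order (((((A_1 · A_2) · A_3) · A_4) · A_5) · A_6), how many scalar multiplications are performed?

(A_1 · A_2): 2×72 by 72×51 → 2×51, cost 2·72·51 = 7344
((A_1 · A_2) · A_3): 2×51 by 51×10 → 2×10, cost 2·51·10 = 1020; cumulative 8364
(((A_1 · A_2) · A_3) · A_4): 2×10 by 10×8 → 2×8, cost 2·10·8 = 160; cumulative 8524
((((A_1 · A_2) · A_3) · A_4) · A_5): 2×8 by 8×8 → 2×8, cost 2·8·8 = 128; cumulative 8652
(((((A_1 · A_2) · A_3) · A_4) · A_5) · A_6): 2×8 by 8×2 → 2×2, cost 2·8·2 = 32; cumulative 8684
Total: 8684 scalar multiplications.

8684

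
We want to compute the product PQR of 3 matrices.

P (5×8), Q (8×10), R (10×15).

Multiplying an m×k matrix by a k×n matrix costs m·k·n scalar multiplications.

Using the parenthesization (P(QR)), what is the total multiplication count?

(QR): 8×10 by 10×15 → 8×15, cost 8·10·15 = 1200
(P(QR)): 5×8 by 8×15 → 5×15, cost 5·8·15 = 600; cumulative 1800
Total: 1800 scalar multiplications.

1800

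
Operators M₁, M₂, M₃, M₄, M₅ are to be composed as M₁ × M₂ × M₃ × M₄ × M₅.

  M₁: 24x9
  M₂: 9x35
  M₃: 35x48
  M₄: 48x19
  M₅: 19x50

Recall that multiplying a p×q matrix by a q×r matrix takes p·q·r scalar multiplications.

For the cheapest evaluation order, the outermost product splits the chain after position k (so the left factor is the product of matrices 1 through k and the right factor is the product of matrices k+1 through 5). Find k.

Adjacent pairs: M₁M₂ = 24·9·35 = 7560; M₂M₃ = 9·35·48 = 15120; M₃M₄ = 35·48·19 = 31920; M₄M₅ = 48·19·50 = 45600.
Length 3: M₁..M₃: k=1: 0+15120+24·9·48=25488; k=2: 7560+0+24·35·48=47880 → min 25488 | M₂..M₄: k=2: 0+31920+9·35·19=37905; k=3: 15120+0+9·48·19=23328 → min 23328 | M₃..M₅: k=3: 0+45600+35·48·50=129600; k=4: 31920+0+35·19·50=65170 → min 65170.
Length 4: M₁..M₄: k=1: 0+23328+24·9·19=27432; k=2: 7560+31920+24·35·19=55440; k=3: 25488+0+24·48·19=47376 → min 27432 | M₂..M₅: k=2: 0+65170+9·35·50=80920; k=3: 15120+45600+9·48·50=82320; k=4: 23328+0+9·19·50=31878 → min 31878.
Top-level splits: k=1: (M₁..M₁)·(M₂..M₅) → 0+31878+24·9·50 = 42678; k=2: (M₁..M₂)·(M₃..M₅) → 7560+65170+24·35·50 = 114730; k=3: (M₁..M₃)·(M₄..M₅) → 25488+45600+24·48·50 = 128688; k=4: (M₁..M₄)·(M₅..M₅) → 27432+0+24·19·50 = 50232.
Best split is after M₁, i.e. k = 1.

1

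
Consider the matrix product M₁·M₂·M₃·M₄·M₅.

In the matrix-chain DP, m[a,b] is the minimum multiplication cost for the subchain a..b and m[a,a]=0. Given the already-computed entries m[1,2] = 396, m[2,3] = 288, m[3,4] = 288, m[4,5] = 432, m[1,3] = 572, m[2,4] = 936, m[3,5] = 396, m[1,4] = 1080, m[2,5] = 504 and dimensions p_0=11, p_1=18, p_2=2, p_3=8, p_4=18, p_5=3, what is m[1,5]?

m[1,5] = min over k∈[1,4] of m[1,k]+m[k+1,5]+p_{0}·p_k·p_{5}.
k=1: 0 + 504 + 11·18·3 = 1098; k=2: 396 + 396 + 11·2·3 = 858; k=3: 572 + 432 + 11·8·3 = 1268; k=4: 1080 + 0 + 11·18·3 = 1674.
Minimum: 858 at k=2.

858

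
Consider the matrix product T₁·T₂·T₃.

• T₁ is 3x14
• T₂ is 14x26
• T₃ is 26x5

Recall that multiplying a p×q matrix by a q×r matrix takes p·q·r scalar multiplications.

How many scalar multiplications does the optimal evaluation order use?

1482

Order (T₁·(T₂·T₃)): (T₂·T₃): 14×26 by 26×5 → 14×5, cost 14·26·5 = 1820; (T₁·(T₂·T₃)): 3×14 by 14×5 → 3×5, cost 3·14·5 = 210; cumulative 2030. Total 2030.
Order ((T₁·T₂)·T₃): (T₁·T₂): 3×14 by 14×26 → 3×26, cost 3·14·26 = 1092; ((T₁·T₂)·T₃): 3×26 by 26×5 → 3×5, cost 3·26·5 = 390; cumulative 1482. Total 1482.
Minimum: 1482.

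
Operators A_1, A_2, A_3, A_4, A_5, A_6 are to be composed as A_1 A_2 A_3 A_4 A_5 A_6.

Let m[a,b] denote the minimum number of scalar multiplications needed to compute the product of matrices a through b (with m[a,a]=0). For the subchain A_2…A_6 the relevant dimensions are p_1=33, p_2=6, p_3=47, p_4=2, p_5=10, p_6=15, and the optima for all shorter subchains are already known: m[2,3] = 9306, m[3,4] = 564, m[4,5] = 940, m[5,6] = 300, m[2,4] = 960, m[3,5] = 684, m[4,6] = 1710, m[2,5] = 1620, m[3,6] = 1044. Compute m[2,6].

2250

m[2,6] = min over k∈[2,5] of m[2,k]+m[k+1,6]+p_{1}·p_k·p_{6}.
k=2: 0 + 1044 + 33·6·15 = 4014; k=3: 9306 + 1710 + 33·47·15 = 34281; k=4: 960 + 300 + 33·2·15 = 2250; k=5: 1620 + 0 + 33·10·15 = 6570.
Minimum: 2250 at k=4.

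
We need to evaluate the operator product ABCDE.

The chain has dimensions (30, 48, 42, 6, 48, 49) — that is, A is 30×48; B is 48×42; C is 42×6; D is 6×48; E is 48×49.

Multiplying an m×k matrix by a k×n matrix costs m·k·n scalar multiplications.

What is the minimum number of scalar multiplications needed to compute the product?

43668

Adjacent pairs: AB = 30·48·42 = 60480; BC = 48·42·6 = 12096; CD = 42·6·48 = 12096; DE = 6·48·49 = 14112.
Length 3: A..C: k=1: 0+12096+30·48·6=20736; k=2: 60480+0+30·42·6=68040 → min 20736 | B..D: k=2: 0+12096+48·42·48=108864; k=3: 12096+0+48·6·48=25920 → min 25920 | C..E: k=3: 0+14112+42·6·49=26460; k=4: 12096+0+42·48·49=110880 → min 26460.
Length 4: A..D: k=1: 0+25920+30·48·48=95040; k=2: 60480+12096+30·42·48=133056; k=3: 20736+0+30·6·48=29376 → min 29376 | B..E: k=2: 0+26460+48·42·49=125244; k=3: 12096+14112+48·6·49=40320; k=4: 25920+0+48·48·49=138816 → min 40320.
Length 5: A..E: k=1: 0+40320+30·48·49=110880; k=2: 60480+26460+30·42·49=148680; k=3: 20736+14112+30·6·49=43668; k=4: 29376+0+30·48·49=99936 → min 43668.
Optimal order: ((A(BC))(DE)) with cost 43668.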